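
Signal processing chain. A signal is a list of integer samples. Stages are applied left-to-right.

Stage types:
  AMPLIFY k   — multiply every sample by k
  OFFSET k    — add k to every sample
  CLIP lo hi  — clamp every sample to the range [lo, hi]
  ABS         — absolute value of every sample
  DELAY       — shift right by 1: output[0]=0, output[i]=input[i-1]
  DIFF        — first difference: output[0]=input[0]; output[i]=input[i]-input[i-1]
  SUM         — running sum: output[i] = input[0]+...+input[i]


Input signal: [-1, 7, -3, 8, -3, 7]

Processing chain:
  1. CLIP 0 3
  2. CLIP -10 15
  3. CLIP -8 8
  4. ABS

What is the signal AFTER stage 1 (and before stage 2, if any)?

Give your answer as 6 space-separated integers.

Input: [-1, 7, -3, 8, -3, 7]
Stage 1 (CLIP 0 3): clip(-1,0,3)=0, clip(7,0,3)=3, clip(-3,0,3)=0, clip(8,0,3)=3, clip(-3,0,3)=0, clip(7,0,3)=3 -> [0, 3, 0, 3, 0, 3]

Answer: 0 3 0 3 0 3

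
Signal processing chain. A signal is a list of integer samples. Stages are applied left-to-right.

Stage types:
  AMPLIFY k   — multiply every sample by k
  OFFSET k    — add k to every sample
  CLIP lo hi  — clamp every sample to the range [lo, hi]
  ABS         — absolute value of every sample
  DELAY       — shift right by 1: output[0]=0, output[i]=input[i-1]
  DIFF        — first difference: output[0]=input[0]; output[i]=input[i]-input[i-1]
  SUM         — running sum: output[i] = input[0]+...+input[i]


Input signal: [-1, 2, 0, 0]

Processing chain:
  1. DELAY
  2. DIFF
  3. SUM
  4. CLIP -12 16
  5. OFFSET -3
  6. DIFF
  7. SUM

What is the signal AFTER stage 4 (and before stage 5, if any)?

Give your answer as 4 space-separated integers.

Answer: 0 -1 2 0

Derivation:
Input: [-1, 2, 0, 0]
Stage 1 (DELAY): [0, -1, 2, 0] = [0, -1, 2, 0] -> [0, -1, 2, 0]
Stage 2 (DIFF): s[0]=0, -1-0=-1, 2--1=3, 0-2=-2 -> [0, -1, 3, -2]
Stage 3 (SUM): sum[0..0]=0, sum[0..1]=-1, sum[0..2]=2, sum[0..3]=0 -> [0, -1, 2, 0]
Stage 4 (CLIP -12 16): clip(0,-12,16)=0, clip(-1,-12,16)=-1, clip(2,-12,16)=2, clip(0,-12,16)=0 -> [0, -1, 2, 0]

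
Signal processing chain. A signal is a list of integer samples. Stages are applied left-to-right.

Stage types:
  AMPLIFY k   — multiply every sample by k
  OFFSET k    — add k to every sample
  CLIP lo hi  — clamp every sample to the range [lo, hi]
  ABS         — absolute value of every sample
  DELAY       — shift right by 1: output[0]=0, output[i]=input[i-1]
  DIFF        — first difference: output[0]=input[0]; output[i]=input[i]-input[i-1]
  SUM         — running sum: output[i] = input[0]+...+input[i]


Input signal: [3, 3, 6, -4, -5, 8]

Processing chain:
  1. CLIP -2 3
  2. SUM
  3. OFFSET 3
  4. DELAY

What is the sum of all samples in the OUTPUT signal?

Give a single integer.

Input: [3, 3, 6, -4, -5, 8]
Stage 1 (CLIP -2 3): clip(3,-2,3)=3, clip(3,-2,3)=3, clip(6,-2,3)=3, clip(-4,-2,3)=-2, clip(-5,-2,3)=-2, clip(8,-2,3)=3 -> [3, 3, 3, -2, -2, 3]
Stage 2 (SUM): sum[0..0]=3, sum[0..1]=6, sum[0..2]=9, sum[0..3]=7, sum[0..4]=5, sum[0..5]=8 -> [3, 6, 9, 7, 5, 8]
Stage 3 (OFFSET 3): 3+3=6, 6+3=9, 9+3=12, 7+3=10, 5+3=8, 8+3=11 -> [6, 9, 12, 10, 8, 11]
Stage 4 (DELAY): [0, 6, 9, 12, 10, 8] = [0, 6, 9, 12, 10, 8] -> [0, 6, 9, 12, 10, 8]
Output sum: 45

Answer: 45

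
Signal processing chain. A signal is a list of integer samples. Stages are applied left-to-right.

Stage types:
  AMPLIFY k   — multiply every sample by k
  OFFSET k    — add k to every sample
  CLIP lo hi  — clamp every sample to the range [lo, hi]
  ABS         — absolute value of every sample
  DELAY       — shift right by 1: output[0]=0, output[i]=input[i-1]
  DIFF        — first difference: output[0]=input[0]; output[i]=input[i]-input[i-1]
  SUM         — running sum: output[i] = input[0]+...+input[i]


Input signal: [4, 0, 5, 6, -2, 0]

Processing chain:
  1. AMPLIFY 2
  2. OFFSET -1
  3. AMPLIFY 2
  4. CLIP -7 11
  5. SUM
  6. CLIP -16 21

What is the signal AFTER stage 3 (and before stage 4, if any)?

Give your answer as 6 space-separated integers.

Answer: 14 -2 18 22 -10 -2

Derivation:
Input: [4, 0, 5, 6, -2, 0]
Stage 1 (AMPLIFY 2): 4*2=8, 0*2=0, 5*2=10, 6*2=12, -2*2=-4, 0*2=0 -> [8, 0, 10, 12, -4, 0]
Stage 2 (OFFSET -1): 8+-1=7, 0+-1=-1, 10+-1=9, 12+-1=11, -4+-1=-5, 0+-1=-1 -> [7, -1, 9, 11, -5, -1]
Stage 3 (AMPLIFY 2): 7*2=14, -1*2=-2, 9*2=18, 11*2=22, -5*2=-10, -1*2=-2 -> [14, -2, 18, 22, -10, -2]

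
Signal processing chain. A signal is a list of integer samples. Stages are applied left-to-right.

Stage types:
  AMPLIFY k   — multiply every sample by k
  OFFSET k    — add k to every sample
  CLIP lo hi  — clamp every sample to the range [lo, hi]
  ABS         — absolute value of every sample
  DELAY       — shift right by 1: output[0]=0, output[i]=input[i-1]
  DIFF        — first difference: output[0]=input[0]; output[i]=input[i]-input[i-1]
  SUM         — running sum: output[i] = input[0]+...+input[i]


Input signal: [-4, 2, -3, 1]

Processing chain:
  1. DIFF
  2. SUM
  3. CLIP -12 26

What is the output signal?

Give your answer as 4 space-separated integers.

Answer: -4 2 -3 1

Derivation:
Input: [-4, 2, -3, 1]
Stage 1 (DIFF): s[0]=-4, 2--4=6, -3-2=-5, 1--3=4 -> [-4, 6, -5, 4]
Stage 2 (SUM): sum[0..0]=-4, sum[0..1]=2, sum[0..2]=-3, sum[0..3]=1 -> [-4, 2, -3, 1]
Stage 3 (CLIP -12 26): clip(-4,-12,26)=-4, clip(2,-12,26)=2, clip(-3,-12,26)=-3, clip(1,-12,26)=1 -> [-4, 2, -3, 1]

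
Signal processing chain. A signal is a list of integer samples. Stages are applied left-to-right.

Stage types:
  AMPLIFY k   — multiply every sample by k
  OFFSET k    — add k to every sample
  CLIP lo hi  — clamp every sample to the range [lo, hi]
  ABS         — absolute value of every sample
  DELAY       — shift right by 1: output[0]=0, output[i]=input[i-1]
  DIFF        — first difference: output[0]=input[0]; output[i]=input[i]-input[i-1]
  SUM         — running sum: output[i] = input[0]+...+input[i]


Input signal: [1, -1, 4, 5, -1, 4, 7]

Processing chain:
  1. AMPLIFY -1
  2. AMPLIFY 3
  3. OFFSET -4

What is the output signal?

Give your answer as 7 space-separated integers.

Answer: -7 -1 -16 -19 -1 -16 -25

Derivation:
Input: [1, -1, 4, 5, -1, 4, 7]
Stage 1 (AMPLIFY -1): 1*-1=-1, -1*-1=1, 4*-1=-4, 5*-1=-5, -1*-1=1, 4*-1=-4, 7*-1=-7 -> [-1, 1, -4, -5, 1, -4, -7]
Stage 2 (AMPLIFY 3): -1*3=-3, 1*3=3, -4*3=-12, -5*3=-15, 1*3=3, -4*3=-12, -7*3=-21 -> [-3, 3, -12, -15, 3, -12, -21]
Stage 3 (OFFSET -4): -3+-4=-7, 3+-4=-1, -12+-4=-16, -15+-4=-19, 3+-4=-1, -12+-4=-16, -21+-4=-25 -> [-7, -1, -16, -19, -1, -16, -25]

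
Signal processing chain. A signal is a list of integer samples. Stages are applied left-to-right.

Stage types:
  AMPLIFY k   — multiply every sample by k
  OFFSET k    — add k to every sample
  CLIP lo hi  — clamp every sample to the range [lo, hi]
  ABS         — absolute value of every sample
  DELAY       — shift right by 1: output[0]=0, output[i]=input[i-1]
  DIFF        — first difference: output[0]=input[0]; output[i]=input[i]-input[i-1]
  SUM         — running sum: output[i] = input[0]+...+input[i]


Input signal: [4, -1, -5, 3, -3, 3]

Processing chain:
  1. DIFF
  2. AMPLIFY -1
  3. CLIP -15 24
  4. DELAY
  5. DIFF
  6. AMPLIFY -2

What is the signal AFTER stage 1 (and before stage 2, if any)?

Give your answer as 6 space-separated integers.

Input: [4, -1, -5, 3, -3, 3]
Stage 1 (DIFF): s[0]=4, -1-4=-5, -5--1=-4, 3--5=8, -3-3=-6, 3--3=6 -> [4, -5, -4, 8, -6, 6]

Answer: 4 -5 -4 8 -6 6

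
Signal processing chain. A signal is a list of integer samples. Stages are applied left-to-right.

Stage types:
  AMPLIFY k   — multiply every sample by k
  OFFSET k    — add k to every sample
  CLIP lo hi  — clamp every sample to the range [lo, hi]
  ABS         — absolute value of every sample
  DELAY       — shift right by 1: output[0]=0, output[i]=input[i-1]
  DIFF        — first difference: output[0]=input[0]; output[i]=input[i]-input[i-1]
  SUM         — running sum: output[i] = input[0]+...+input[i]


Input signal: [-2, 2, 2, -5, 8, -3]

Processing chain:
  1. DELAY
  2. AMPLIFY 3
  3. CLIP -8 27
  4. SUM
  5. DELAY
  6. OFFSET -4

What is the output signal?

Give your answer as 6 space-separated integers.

Answer: -4 -4 -10 -4 2 -6

Derivation:
Input: [-2, 2, 2, -5, 8, -3]
Stage 1 (DELAY): [0, -2, 2, 2, -5, 8] = [0, -2, 2, 2, -5, 8] -> [0, -2, 2, 2, -5, 8]
Stage 2 (AMPLIFY 3): 0*3=0, -2*3=-6, 2*3=6, 2*3=6, -5*3=-15, 8*3=24 -> [0, -6, 6, 6, -15, 24]
Stage 3 (CLIP -8 27): clip(0,-8,27)=0, clip(-6,-8,27)=-6, clip(6,-8,27)=6, clip(6,-8,27)=6, clip(-15,-8,27)=-8, clip(24,-8,27)=24 -> [0, -6, 6, 6, -8, 24]
Stage 4 (SUM): sum[0..0]=0, sum[0..1]=-6, sum[0..2]=0, sum[0..3]=6, sum[0..4]=-2, sum[0..5]=22 -> [0, -6, 0, 6, -2, 22]
Stage 5 (DELAY): [0, 0, -6, 0, 6, -2] = [0, 0, -6, 0, 6, -2] -> [0, 0, -6, 0, 6, -2]
Stage 6 (OFFSET -4): 0+-4=-4, 0+-4=-4, -6+-4=-10, 0+-4=-4, 6+-4=2, -2+-4=-6 -> [-4, -4, -10, -4, 2, -6]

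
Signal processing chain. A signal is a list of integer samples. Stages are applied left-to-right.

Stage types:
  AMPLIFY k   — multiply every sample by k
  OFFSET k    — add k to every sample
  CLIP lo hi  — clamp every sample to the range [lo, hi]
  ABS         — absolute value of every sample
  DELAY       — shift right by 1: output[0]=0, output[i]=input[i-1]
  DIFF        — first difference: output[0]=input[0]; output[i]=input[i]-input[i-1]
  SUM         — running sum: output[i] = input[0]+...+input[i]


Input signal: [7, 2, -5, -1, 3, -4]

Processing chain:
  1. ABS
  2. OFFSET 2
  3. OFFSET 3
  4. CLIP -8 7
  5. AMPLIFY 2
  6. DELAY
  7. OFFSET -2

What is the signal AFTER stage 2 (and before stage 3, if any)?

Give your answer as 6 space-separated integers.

Answer: 9 4 7 3 5 6

Derivation:
Input: [7, 2, -5, -1, 3, -4]
Stage 1 (ABS): |7|=7, |2|=2, |-5|=5, |-1|=1, |3|=3, |-4|=4 -> [7, 2, 5, 1, 3, 4]
Stage 2 (OFFSET 2): 7+2=9, 2+2=4, 5+2=7, 1+2=3, 3+2=5, 4+2=6 -> [9, 4, 7, 3, 5, 6]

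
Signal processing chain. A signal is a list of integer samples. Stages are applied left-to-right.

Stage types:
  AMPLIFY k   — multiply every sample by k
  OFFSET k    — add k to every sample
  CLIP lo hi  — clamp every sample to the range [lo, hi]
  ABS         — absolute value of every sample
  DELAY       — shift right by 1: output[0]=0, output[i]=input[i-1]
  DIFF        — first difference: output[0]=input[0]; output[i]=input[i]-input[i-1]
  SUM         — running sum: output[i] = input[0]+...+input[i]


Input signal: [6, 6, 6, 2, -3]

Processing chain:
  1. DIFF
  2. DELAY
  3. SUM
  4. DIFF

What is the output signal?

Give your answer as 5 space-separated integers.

Answer: 0 6 0 0 -4

Derivation:
Input: [6, 6, 6, 2, -3]
Stage 1 (DIFF): s[0]=6, 6-6=0, 6-6=0, 2-6=-4, -3-2=-5 -> [6, 0, 0, -4, -5]
Stage 2 (DELAY): [0, 6, 0, 0, -4] = [0, 6, 0, 0, -4] -> [0, 6, 0, 0, -4]
Stage 3 (SUM): sum[0..0]=0, sum[0..1]=6, sum[0..2]=6, sum[0..3]=6, sum[0..4]=2 -> [0, 6, 6, 6, 2]
Stage 4 (DIFF): s[0]=0, 6-0=6, 6-6=0, 6-6=0, 2-6=-4 -> [0, 6, 0, 0, -4]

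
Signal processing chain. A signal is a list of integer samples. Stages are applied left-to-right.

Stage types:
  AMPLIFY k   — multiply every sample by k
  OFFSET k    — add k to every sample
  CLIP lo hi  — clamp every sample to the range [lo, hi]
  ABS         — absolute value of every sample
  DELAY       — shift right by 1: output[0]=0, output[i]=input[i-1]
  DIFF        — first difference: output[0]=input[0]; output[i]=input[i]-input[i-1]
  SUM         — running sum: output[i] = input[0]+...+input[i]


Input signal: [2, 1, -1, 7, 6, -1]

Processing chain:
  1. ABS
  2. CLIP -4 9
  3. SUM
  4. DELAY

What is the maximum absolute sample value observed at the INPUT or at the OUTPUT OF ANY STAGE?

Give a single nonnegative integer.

Answer: 18

Derivation:
Input: [2, 1, -1, 7, 6, -1] (max |s|=7)
Stage 1 (ABS): |2|=2, |1|=1, |-1|=1, |7|=7, |6|=6, |-1|=1 -> [2, 1, 1, 7, 6, 1] (max |s|=7)
Stage 2 (CLIP -4 9): clip(2,-4,9)=2, clip(1,-4,9)=1, clip(1,-4,9)=1, clip(7,-4,9)=7, clip(6,-4,9)=6, clip(1,-4,9)=1 -> [2, 1, 1, 7, 6, 1] (max |s|=7)
Stage 3 (SUM): sum[0..0]=2, sum[0..1]=3, sum[0..2]=4, sum[0..3]=11, sum[0..4]=17, sum[0..5]=18 -> [2, 3, 4, 11, 17, 18] (max |s|=18)
Stage 4 (DELAY): [0, 2, 3, 4, 11, 17] = [0, 2, 3, 4, 11, 17] -> [0, 2, 3, 4, 11, 17] (max |s|=17)
Overall max amplitude: 18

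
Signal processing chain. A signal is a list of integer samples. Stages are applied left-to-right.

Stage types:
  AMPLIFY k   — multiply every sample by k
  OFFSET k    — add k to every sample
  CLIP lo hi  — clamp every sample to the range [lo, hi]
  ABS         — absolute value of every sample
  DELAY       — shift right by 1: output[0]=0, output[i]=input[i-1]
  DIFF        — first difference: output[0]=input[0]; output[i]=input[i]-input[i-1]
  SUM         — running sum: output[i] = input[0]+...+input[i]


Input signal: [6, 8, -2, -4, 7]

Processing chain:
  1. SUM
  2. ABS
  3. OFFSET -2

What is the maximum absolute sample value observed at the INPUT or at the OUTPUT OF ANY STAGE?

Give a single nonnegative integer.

Answer: 15

Derivation:
Input: [6, 8, -2, -4, 7] (max |s|=8)
Stage 1 (SUM): sum[0..0]=6, sum[0..1]=14, sum[0..2]=12, sum[0..3]=8, sum[0..4]=15 -> [6, 14, 12, 8, 15] (max |s|=15)
Stage 2 (ABS): |6|=6, |14|=14, |12|=12, |8|=8, |15|=15 -> [6, 14, 12, 8, 15] (max |s|=15)
Stage 3 (OFFSET -2): 6+-2=4, 14+-2=12, 12+-2=10, 8+-2=6, 15+-2=13 -> [4, 12, 10, 6, 13] (max |s|=13)
Overall max amplitude: 15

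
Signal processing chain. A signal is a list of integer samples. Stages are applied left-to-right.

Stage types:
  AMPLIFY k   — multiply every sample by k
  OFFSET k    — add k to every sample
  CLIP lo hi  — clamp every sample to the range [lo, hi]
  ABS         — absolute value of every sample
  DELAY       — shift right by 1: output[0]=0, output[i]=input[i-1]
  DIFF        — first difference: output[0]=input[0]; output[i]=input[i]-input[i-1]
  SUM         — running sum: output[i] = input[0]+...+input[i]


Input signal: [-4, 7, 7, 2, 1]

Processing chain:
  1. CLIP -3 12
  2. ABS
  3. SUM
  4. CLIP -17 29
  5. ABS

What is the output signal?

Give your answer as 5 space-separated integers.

Input: [-4, 7, 7, 2, 1]
Stage 1 (CLIP -3 12): clip(-4,-3,12)=-3, clip(7,-3,12)=7, clip(7,-3,12)=7, clip(2,-3,12)=2, clip(1,-3,12)=1 -> [-3, 7, 7, 2, 1]
Stage 2 (ABS): |-3|=3, |7|=7, |7|=7, |2|=2, |1|=1 -> [3, 7, 7, 2, 1]
Stage 3 (SUM): sum[0..0]=3, sum[0..1]=10, sum[0..2]=17, sum[0..3]=19, sum[0..4]=20 -> [3, 10, 17, 19, 20]
Stage 4 (CLIP -17 29): clip(3,-17,29)=3, clip(10,-17,29)=10, clip(17,-17,29)=17, clip(19,-17,29)=19, clip(20,-17,29)=20 -> [3, 10, 17, 19, 20]
Stage 5 (ABS): |3|=3, |10|=10, |17|=17, |19|=19, |20|=20 -> [3, 10, 17, 19, 20]

Answer: 3 10 17 19 20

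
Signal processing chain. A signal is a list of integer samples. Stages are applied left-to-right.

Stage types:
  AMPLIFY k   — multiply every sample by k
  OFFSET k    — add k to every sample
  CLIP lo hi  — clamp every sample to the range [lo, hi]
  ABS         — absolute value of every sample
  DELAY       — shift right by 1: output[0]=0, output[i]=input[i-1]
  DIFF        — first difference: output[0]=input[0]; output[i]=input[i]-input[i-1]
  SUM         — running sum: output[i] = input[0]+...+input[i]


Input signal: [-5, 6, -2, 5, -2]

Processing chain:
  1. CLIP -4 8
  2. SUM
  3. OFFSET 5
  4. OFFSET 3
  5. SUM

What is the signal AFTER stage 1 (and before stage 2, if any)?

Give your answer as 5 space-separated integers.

Answer: -4 6 -2 5 -2

Derivation:
Input: [-5, 6, -2, 5, -2]
Stage 1 (CLIP -4 8): clip(-5,-4,8)=-4, clip(6,-4,8)=6, clip(-2,-4,8)=-2, clip(5,-4,8)=5, clip(-2,-4,8)=-2 -> [-4, 6, -2, 5, -2]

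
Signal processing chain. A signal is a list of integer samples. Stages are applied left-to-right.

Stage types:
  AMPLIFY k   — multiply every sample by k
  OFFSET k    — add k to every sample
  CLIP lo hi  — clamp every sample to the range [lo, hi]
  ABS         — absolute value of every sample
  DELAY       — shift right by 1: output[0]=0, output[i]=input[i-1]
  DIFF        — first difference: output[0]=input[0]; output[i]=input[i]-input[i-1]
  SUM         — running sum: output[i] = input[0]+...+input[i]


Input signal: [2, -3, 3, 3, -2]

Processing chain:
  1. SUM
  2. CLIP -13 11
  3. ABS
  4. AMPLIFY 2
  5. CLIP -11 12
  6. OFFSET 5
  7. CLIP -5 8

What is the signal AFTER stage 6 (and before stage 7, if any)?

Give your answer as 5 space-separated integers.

Answer: 9 7 9 15 11

Derivation:
Input: [2, -3, 3, 3, -2]
Stage 1 (SUM): sum[0..0]=2, sum[0..1]=-1, sum[0..2]=2, sum[0..3]=5, sum[0..4]=3 -> [2, -1, 2, 5, 3]
Stage 2 (CLIP -13 11): clip(2,-13,11)=2, clip(-1,-13,11)=-1, clip(2,-13,11)=2, clip(5,-13,11)=5, clip(3,-13,11)=3 -> [2, -1, 2, 5, 3]
Stage 3 (ABS): |2|=2, |-1|=1, |2|=2, |5|=5, |3|=3 -> [2, 1, 2, 5, 3]
Stage 4 (AMPLIFY 2): 2*2=4, 1*2=2, 2*2=4, 5*2=10, 3*2=6 -> [4, 2, 4, 10, 6]
Stage 5 (CLIP -11 12): clip(4,-11,12)=4, clip(2,-11,12)=2, clip(4,-11,12)=4, clip(10,-11,12)=10, clip(6,-11,12)=6 -> [4, 2, 4, 10, 6]
Stage 6 (OFFSET 5): 4+5=9, 2+5=7, 4+5=9, 10+5=15, 6+5=11 -> [9, 7, 9, 15, 11]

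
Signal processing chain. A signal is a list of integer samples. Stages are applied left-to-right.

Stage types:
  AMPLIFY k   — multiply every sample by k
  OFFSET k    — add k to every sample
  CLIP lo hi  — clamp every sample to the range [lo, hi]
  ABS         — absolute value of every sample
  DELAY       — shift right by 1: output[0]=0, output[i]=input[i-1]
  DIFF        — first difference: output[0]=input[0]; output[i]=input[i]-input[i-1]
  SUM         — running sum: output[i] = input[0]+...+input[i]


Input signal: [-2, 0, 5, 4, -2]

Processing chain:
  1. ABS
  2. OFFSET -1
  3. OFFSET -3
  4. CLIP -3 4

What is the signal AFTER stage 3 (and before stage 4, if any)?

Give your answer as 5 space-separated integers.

Input: [-2, 0, 5, 4, -2]
Stage 1 (ABS): |-2|=2, |0|=0, |5|=5, |4|=4, |-2|=2 -> [2, 0, 5, 4, 2]
Stage 2 (OFFSET -1): 2+-1=1, 0+-1=-1, 5+-1=4, 4+-1=3, 2+-1=1 -> [1, -1, 4, 3, 1]
Stage 3 (OFFSET -3): 1+-3=-2, -1+-3=-4, 4+-3=1, 3+-3=0, 1+-3=-2 -> [-2, -4, 1, 0, -2]

Answer: -2 -4 1 0 -2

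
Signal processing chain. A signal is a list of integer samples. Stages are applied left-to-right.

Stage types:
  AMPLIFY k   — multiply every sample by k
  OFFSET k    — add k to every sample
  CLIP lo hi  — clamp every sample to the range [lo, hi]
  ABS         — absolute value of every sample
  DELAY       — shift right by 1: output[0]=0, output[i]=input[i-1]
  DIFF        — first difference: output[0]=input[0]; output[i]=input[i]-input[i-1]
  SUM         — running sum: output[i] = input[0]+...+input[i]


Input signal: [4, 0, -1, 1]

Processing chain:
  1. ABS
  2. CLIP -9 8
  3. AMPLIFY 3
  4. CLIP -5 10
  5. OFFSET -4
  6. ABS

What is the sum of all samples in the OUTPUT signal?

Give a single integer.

Answer: 12

Derivation:
Input: [4, 0, -1, 1]
Stage 1 (ABS): |4|=4, |0|=0, |-1|=1, |1|=1 -> [4, 0, 1, 1]
Stage 2 (CLIP -9 8): clip(4,-9,8)=4, clip(0,-9,8)=0, clip(1,-9,8)=1, clip(1,-9,8)=1 -> [4, 0, 1, 1]
Stage 3 (AMPLIFY 3): 4*3=12, 0*3=0, 1*3=3, 1*3=3 -> [12, 0, 3, 3]
Stage 4 (CLIP -5 10): clip(12,-5,10)=10, clip(0,-5,10)=0, clip(3,-5,10)=3, clip(3,-5,10)=3 -> [10, 0, 3, 3]
Stage 5 (OFFSET -4): 10+-4=6, 0+-4=-4, 3+-4=-1, 3+-4=-1 -> [6, -4, -1, -1]
Stage 6 (ABS): |6|=6, |-4|=4, |-1|=1, |-1|=1 -> [6, 4, 1, 1]
Output sum: 12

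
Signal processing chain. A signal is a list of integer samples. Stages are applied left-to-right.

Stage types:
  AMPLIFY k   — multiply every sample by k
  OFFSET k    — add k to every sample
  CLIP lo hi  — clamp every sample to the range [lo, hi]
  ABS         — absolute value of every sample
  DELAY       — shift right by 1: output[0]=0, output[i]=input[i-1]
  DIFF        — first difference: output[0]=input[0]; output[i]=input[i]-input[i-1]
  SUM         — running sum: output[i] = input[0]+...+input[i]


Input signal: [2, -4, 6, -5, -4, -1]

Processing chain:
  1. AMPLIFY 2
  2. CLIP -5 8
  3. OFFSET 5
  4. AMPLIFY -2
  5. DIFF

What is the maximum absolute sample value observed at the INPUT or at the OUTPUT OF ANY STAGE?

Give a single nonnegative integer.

Answer: 26

Derivation:
Input: [2, -4, 6, -5, -4, -1] (max |s|=6)
Stage 1 (AMPLIFY 2): 2*2=4, -4*2=-8, 6*2=12, -5*2=-10, -4*2=-8, -1*2=-2 -> [4, -8, 12, -10, -8, -2] (max |s|=12)
Stage 2 (CLIP -5 8): clip(4,-5,8)=4, clip(-8,-5,8)=-5, clip(12,-5,8)=8, clip(-10,-5,8)=-5, clip(-8,-5,8)=-5, clip(-2,-5,8)=-2 -> [4, -5, 8, -5, -5, -2] (max |s|=8)
Stage 3 (OFFSET 5): 4+5=9, -5+5=0, 8+5=13, -5+5=0, -5+5=0, -2+5=3 -> [9, 0, 13, 0, 0, 3] (max |s|=13)
Stage 4 (AMPLIFY -2): 9*-2=-18, 0*-2=0, 13*-2=-26, 0*-2=0, 0*-2=0, 3*-2=-6 -> [-18, 0, -26, 0, 0, -6] (max |s|=26)
Stage 5 (DIFF): s[0]=-18, 0--18=18, -26-0=-26, 0--26=26, 0-0=0, -6-0=-6 -> [-18, 18, -26, 26, 0, -6] (max |s|=26)
Overall max amplitude: 26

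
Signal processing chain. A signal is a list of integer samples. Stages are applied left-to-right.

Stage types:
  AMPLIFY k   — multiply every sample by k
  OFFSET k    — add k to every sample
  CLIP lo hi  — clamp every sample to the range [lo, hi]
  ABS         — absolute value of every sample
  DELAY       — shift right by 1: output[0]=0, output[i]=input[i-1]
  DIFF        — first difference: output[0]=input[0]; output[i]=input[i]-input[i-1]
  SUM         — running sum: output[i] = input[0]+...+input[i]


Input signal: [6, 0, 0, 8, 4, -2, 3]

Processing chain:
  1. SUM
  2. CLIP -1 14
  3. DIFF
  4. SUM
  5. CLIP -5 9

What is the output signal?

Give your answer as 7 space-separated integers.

Input: [6, 0, 0, 8, 4, -2, 3]
Stage 1 (SUM): sum[0..0]=6, sum[0..1]=6, sum[0..2]=6, sum[0..3]=14, sum[0..4]=18, sum[0..5]=16, sum[0..6]=19 -> [6, 6, 6, 14, 18, 16, 19]
Stage 2 (CLIP -1 14): clip(6,-1,14)=6, clip(6,-1,14)=6, clip(6,-1,14)=6, clip(14,-1,14)=14, clip(18,-1,14)=14, clip(16,-1,14)=14, clip(19,-1,14)=14 -> [6, 6, 6, 14, 14, 14, 14]
Stage 3 (DIFF): s[0]=6, 6-6=0, 6-6=0, 14-6=8, 14-14=0, 14-14=0, 14-14=0 -> [6, 0, 0, 8, 0, 0, 0]
Stage 4 (SUM): sum[0..0]=6, sum[0..1]=6, sum[0..2]=6, sum[0..3]=14, sum[0..4]=14, sum[0..5]=14, sum[0..6]=14 -> [6, 6, 6, 14, 14, 14, 14]
Stage 5 (CLIP -5 9): clip(6,-5,9)=6, clip(6,-5,9)=6, clip(6,-5,9)=6, clip(14,-5,9)=9, clip(14,-5,9)=9, clip(14,-5,9)=9, clip(14,-5,9)=9 -> [6, 6, 6, 9, 9, 9, 9]

Answer: 6 6 6 9 9 9 9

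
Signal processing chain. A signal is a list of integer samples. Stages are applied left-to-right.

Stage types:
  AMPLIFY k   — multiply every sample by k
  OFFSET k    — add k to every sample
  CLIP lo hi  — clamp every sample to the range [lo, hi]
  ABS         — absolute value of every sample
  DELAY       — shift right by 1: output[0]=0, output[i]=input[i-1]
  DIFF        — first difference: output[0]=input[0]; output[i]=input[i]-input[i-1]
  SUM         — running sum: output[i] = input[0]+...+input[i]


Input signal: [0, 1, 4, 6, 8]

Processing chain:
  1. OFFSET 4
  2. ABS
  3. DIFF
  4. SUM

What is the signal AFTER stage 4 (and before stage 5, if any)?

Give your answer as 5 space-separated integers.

Input: [0, 1, 4, 6, 8]
Stage 1 (OFFSET 4): 0+4=4, 1+4=5, 4+4=8, 6+4=10, 8+4=12 -> [4, 5, 8, 10, 12]
Stage 2 (ABS): |4|=4, |5|=5, |8|=8, |10|=10, |12|=12 -> [4, 5, 8, 10, 12]
Stage 3 (DIFF): s[0]=4, 5-4=1, 8-5=3, 10-8=2, 12-10=2 -> [4, 1, 3, 2, 2]
Stage 4 (SUM): sum[0..0]=4, sum[0..1]=5, sum[0..2]=8, sum[0..3]=10, sum[0..4]=12 -> [4, 5, 8, 10, 12]

Answer: 4 5 8 10 12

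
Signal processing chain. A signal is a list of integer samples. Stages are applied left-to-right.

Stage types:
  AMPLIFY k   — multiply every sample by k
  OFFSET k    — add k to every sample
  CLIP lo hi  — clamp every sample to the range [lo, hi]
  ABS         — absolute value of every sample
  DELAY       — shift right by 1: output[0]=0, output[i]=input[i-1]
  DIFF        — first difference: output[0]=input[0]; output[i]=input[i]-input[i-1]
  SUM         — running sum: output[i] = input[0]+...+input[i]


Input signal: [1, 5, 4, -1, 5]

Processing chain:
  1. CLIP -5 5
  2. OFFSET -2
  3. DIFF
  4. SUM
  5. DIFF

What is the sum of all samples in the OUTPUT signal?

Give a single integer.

Input: [1, 5, 4, -1, 5]
Stage 1 (CLIP -5 5): clip(1,-5,5)=1, clip(5,-5,5)=5, clip(4,-5,5)=4, clip(-1,-5,5)=-1, clip(5,-5,5)=5 -> [1, 5, 4, -1, 5]
Stage 2 (OFFSET -2): 1+-2=-1, 5+-2=3, 4+-2=2, -1+-2=-3, 5+-2=3 -> [-1, 3, 2, -3, 3]
Stage 3 (DIFF): s[0]=-1, 3--1=4, 2-3=-1, -3-2=-5, 3--3=6 -> [-1, 4, -1, -5, 6]
Stage 4 (SUM): sum[0..0]=-1, sum[0..1]=3, sum[0..2]=2, sum[0..3]=-3, sum[0..4]=3 -> [-1, 3, 2, -3, 3]
Stage 5 (DIFF): s[0]=-1, 3--1=4, 2-3=-1, -3-2=-5, 3--3=6 -> [-1, 4, -1, -5, 6]
Output sum: 3

Answer: 3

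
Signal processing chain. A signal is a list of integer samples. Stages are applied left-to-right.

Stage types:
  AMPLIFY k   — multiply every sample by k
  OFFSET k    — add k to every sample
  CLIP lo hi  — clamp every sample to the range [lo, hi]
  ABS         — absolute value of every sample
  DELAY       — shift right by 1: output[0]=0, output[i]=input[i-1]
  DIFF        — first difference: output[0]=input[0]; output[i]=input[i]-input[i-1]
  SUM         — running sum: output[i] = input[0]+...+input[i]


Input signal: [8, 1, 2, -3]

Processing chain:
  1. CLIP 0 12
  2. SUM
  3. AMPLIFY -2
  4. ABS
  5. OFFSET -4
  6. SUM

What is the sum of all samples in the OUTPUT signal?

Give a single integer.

Input: [8, 1, 2, -3]
Stage 1 (CLIP 0 12): clip(8,0,12)=8, clip(1,0,12)=1, clip(2,0,12)=2, clip(-3,0,12)=0 -> [8, 1, 2, 0]
Stage 2 (SUM): sum[0..0]=8, sum[0..1]=9, sum[0..2]=11, sum[0..3]=11 -> [8, 9, 11, 11]
Stage 3 (AMPLIFY -2): 8*-2=-16, 9*-2=-18, 11*-2=-22, 11*-2=-22 -> [-16, -18, -22, -22]
Stage 4 (ABS): |-16|=16, |-18|=18, |-22|=22, |-22|=22 -> [16, 18, 22, 22]
Stage 5 (OFFSET -4): 16+-4=12, 18+-4=14, 22+-4=18, 22+-4=18 -> [12, 14, 18, 18]
Stage 6 (SUM): sum[0..0]=12, sum[0..1]=26, sum[0..2]=44, sum[0..3]=62 -> [12, 26, 44, 62]
Output sum: 144

Answer: 144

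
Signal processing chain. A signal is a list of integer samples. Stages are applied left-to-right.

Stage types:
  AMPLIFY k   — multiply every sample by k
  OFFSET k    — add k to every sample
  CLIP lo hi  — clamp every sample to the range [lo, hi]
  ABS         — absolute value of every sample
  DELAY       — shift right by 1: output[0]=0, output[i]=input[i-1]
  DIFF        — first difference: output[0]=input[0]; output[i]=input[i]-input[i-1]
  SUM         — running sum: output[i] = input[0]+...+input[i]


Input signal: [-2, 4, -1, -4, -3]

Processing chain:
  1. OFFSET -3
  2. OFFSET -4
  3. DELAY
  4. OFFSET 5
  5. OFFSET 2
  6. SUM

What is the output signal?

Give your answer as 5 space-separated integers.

Answer: 7 5 9 8 4

Derivation:
Input: [-2, 4, -1, -4, -3]
Stage 1 (OFFSET -3): -2+-3=-5, 4+-3=1, -1+-3=-4, -4+-3=-7, -3+-3=-6 -> [-5, 1, -4, -7, -6]
Stage 2 (OFFSET -4): -5+-4=-9, 1+-4=-3, -4+-4=-8, -7+-4=-11, -6+-4=-10 -> [-9, -3, -8, -11, -10]
Stage 3 (DELAY): [0, -9, -3, -8, -11] = [0, -9, -3, -8, -11] -> [0, -9, -3, -8, -11]
Stage 4 (OFFSET 5): 0+5=5, -9+5=-4, -3+5=2, -8+5=-3, -11+5=-6 -> [5, -4, 2, -3, -6]
Stage 5 (OFFSET 2): 5+2=7, -4+2=-2, 2+2=4, -3+2=-1, -6+2=-4 -> [7, -2, 4, -1, -4]
Stage 6 (SUM): sum[0..0]=7, sum[0..1]=5, sum[0..2]=9, sum[0..3]=8, sum[0..4]=4 -> [7, 5, 9, 8, 4]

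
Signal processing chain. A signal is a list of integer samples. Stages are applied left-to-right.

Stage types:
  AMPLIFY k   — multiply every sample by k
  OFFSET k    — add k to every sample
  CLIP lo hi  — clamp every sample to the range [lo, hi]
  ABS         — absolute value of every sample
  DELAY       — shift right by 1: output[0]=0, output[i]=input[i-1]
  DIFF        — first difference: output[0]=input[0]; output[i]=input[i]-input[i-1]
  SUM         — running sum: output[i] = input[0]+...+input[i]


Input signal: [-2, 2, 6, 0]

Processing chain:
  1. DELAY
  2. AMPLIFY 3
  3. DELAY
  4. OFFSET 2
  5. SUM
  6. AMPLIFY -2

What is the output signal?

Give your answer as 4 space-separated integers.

Input: [-2, 2, 6, 0]
Stage 1 (DELAY): [0, -2, 2, 6] = [0, -2, 2, 6] -> [0, -2, 2, 6]
Stage 2 (AMPLIFY 3): 0*3=0, -2*3=-6, 2*3=6, 6*3=18 -> [0, -6, 6, 18]
Stage 3 (DELAY): [0, 0, -6, 6] = [0, 0, -6, 6] -> [0, 0, -6, 6]
Stage 4 (OFFSET 2): 0+2=2, 0+2=2, -6+2=-4, 6+2=8 -> [2, 2, -4, 8]
Stage 5 (SUM): sum[0..0]=2, sum[0..1]=4, sum[0..2]=0, sum[0..3]=8 -> [2, 4, 0, 8]
Stage 6 (AMPLIFY -2): 2*-2=-4, 4*-2=-8, 0*-2=0, 8*-2=-16 -> [-4, -8, 0, -16]

Answer: -4 -8 0 -16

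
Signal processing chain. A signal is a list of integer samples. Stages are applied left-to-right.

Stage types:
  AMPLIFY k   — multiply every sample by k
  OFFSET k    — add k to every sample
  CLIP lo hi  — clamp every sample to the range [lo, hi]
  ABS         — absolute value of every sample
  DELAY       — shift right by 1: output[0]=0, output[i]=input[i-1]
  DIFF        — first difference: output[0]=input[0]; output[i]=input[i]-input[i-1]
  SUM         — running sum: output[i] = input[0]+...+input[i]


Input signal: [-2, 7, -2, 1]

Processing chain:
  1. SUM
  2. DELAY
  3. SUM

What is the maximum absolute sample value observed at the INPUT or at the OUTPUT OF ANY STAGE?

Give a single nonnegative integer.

Input: [-2, 7, -2, 1] (max |s|=7)
Stage 1 (SUM): sum[0..0]=-2, sum[0..1]=5, sum[0..2]=3, sum[0..3]=4 -> [-2, 5, 3, 4] (max |s|=5)
Stage 2 (DELAY): [0, -2, 5, 3] = [0, -2, 5, 3] -> [0, -2, 5, 3] (max |s|=5)
Stage 3 (SUM): sum[0..0]=0, sum[0..1]=-2, sum[0..2]=3, sum[0..3]=6 -> [0, -2, 3, 6] (max |s|=6)
Overall max amplitude: 7

Answer: 7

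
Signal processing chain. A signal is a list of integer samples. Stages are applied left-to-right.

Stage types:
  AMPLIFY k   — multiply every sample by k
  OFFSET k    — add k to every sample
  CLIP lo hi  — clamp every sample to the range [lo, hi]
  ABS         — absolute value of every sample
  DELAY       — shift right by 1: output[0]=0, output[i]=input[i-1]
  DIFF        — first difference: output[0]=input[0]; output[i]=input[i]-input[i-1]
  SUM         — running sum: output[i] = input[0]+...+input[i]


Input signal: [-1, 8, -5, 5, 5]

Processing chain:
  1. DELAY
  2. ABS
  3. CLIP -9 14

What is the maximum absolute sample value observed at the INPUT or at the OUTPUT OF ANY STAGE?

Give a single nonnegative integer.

Answer: 8

Derivation:
Input: [-1, 8, -5, 5, 5] (max |s|=8)
Stage 1 (DELAY): [0, -1, 8, -5, 5] = [0, -1, 8, -5, 5] -> [0, -1, 8, -5, 5] (max |s|=8)
Stage 2 (ABS): |0|=0, |-1|=1, |8|=8, |-5|=5, |5|=5 -> [0, 1, 8, 5, 5] (max |s|=8)
Stage 3 (CLIP -9 14): clip(0,-9,14)=0, clip(1,-9,14)=1, clip(8,-9,14)=8, clip(5,-9,14)=5, clip(5,-9,14)=5 -> [0, 1, 8, 5, 5] (max |s|=8)
Overall max amplitude: 8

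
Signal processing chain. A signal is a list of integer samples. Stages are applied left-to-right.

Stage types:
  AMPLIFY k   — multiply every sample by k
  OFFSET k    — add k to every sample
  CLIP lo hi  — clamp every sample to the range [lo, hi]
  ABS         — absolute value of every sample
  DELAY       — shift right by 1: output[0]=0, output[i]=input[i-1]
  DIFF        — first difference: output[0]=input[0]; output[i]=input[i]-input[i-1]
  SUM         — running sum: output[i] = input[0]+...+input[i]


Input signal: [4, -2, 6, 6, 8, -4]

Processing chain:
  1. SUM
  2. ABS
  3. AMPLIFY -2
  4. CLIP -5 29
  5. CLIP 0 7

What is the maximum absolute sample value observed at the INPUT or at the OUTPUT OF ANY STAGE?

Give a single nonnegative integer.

Input: [4, -2, 6, 6, 8, -4] (max |s|=8)
Stage 1 (SUM): sum[0..0]=4, sum[0..1]=2, sum[0..2]=8, sum[0..3]=14, sum[0..4]=22, sum[0..5]=18 -> [4, 2, 8, 14, 22, 18] (max |s|=22)
Stage 2 (ABS): |4|=4, |2|=2, |8|=8, |14|=14, |22|=22, |18|=18 -> [4, 2, 8, 14, 22, 18] (max |s|=22)
Stage 3 (AMPLIFY -2): 4*-2=-8, 2*-2=-4, 8*-2=-16, 14*-2=-28, 22*-2=-44, 18*-2=-36 -> [-8, -4, -16, -28, -44, -36] (max |s|=44)
Stage 4 (CLIP -5 29): clip(-8,-5,29)=-5, clip(-4,-5,29)=-4, clip(-16,-5,29)=-5, clip(-28,-5,29)=-5, clip(-44,-5,29)=-5, clip(-36,-5,29)=-5 -> [-5, -4, -5, -5, -5, -5] (max |s|=5)
Stage 5 (CLIP 0 7): clip(-5,0,7)=0, clip(-4,0,7)=0, clip(-5,0,7)=0, clip(-5,0,7)=0, clip(-5,0,7)=0, clip(-5,0,7)=0 -> [0, 0, 0, 0, 0, 0] (max |s|=0)
Overall max amplitude: 44

Answer: 44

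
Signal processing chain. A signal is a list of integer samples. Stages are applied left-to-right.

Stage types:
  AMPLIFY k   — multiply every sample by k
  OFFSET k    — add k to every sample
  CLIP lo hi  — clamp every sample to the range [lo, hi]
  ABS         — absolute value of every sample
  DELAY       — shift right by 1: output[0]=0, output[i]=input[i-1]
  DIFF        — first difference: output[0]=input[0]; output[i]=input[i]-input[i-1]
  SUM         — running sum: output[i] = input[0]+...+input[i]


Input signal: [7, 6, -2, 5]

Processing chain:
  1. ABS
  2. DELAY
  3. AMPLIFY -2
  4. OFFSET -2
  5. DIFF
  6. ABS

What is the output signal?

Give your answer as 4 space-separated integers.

Input: [7, 6, -2, 5]
Stage 1 (ABS): |7|=7, |6|=6, |-2|=2, |5|=5 -> [7, 6, 2, 5]
Stage 2 (DELAY): [0, 7, 6, 2] = [0, 7, 6, 2] -> [0, 7, 6, 2]
Stage 3 (AMPLIFY -2): 0*-2=0, 7*-2=-14, 6*-2=-12, 2*-2=-4 -> [0, -14, -12, -4]
Stage 4 (OFFSET -2): 0+-2=-2, -14+-2=-16, -12+-2=-14, -4+-2=-6 -> [-2, -16, -14, -6]
Stage 5 (DIFF): s[0]=-2, -16--2=-14, -14--16=2, -6--14=8 -> [-2, -14, 2, 8]
Stage 6 (ABS): |-2|=2, |-14|=14, |2|=2, |8|=8 -> [2, 14, 2, 8]

Answer: 2 14 2 8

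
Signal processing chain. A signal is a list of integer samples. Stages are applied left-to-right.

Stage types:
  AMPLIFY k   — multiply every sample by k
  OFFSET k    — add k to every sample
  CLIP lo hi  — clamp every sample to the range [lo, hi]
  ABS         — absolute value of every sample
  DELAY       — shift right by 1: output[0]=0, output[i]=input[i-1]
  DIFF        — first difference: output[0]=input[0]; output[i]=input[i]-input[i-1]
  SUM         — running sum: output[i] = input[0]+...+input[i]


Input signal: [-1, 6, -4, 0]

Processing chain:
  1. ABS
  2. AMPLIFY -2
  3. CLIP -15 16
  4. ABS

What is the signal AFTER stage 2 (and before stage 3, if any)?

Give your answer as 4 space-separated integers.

Answer: -2 -12 -8 0

Derivation:
Input: [-1, 6, -4, 0]
Stage 1 (ABS): |-1|=1, |6|=6, |-4|=4, |0|=0 -> [1, 6, 4, 0]
Stage 2 (AMPLIFY -2): 1*-2=-2, 6*-2=-12, 4*-2=-8, 0*-2=0 -> [-2, -12, -8, 0]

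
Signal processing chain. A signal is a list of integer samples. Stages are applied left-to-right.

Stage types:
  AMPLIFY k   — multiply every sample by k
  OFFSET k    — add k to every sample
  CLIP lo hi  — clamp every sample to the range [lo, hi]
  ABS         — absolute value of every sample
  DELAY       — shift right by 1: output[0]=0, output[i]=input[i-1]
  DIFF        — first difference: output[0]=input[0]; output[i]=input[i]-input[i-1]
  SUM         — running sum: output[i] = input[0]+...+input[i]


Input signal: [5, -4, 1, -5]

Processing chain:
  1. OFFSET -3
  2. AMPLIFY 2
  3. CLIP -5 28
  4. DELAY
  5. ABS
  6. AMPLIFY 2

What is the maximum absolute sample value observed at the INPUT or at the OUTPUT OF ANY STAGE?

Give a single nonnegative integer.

Input: [5, -4, 1, -5] (max |s|=5)
Stage 1 (OFFSET -3): 5+-3=2, -4+-3=-7, 1+-3=-2, -5+-3=-8 -> [2, -7, -2, -8] (max |s|=8)
Stage 2 (AMPLIFY 2): 2*2=4, -7*2=-14, -2*2=-4, -8*2=-16 -> [4, -14, -4, -16] (max |s|=16)
Stage 3 (CLIP -5 28): clip(4,-5,28)=4, clip(-14,-5,28)=-5, clip(-4,-5,28)=-4, clip(-16,-5,28)=-5 -> [4, -5, -4, -5] (max |s|=5)
Stage 4 (DELAY): [0, 4, -5, -4] = [0, 4, -5, -4] -> [0, 4, -5, -4] (max |s|=5)
Stage 5 (ABS): |0|=0, |4|=4, |-5|=5, |-4|=4 -> [0, 4, 5, 4] (max |s|=5)
Stage 6 (AMPLIFY 2): 0*2=0, 4*2=8, 5*2=10, 4*2=8 -> [0, 8, 10, 8] (max |s|=10)
Overall max amplitude: 16

Answer: 16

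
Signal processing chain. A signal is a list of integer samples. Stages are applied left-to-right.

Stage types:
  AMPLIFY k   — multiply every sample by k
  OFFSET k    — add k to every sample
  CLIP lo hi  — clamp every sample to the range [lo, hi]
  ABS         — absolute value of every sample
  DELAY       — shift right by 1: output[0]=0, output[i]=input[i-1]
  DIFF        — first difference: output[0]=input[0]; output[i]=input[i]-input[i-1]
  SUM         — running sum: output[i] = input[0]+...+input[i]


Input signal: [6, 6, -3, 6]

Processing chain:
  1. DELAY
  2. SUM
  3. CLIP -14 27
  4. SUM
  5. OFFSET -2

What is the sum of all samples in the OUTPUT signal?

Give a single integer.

Answer: 43

Derivation:
Input: [6, 6, -3, 6]
Stage 1 (DELAY): [0, 6, 6, -3] = [0, 6, 6, -3] -> [0, 6, 6, -3]
Stage 2 (SUM): sum[0..0]=0, sum[0..1]=6, sum[0..2]=12, sum[0..3]=9 -> [0, 6, 12, 9]
Stage 3 (CLIP -14 27): clip(0,-14,27)=0, clip(6,-14,27)=6, clip(12,-14,27)=12, clip(9,-14,27)=9 -> [0, 6, 12, 9]
Stage 4 (SUM): sum[0..0]=0, sum[0..1]=6, sum[0..2]=18, sum[0..3]=27 -> [0, 6, 18, 27]
Stage 5 (OFFSET -2): 0+-2=-2, 6+-2=4, 18+-2=16, 27+-2=25 -> [-2, 4, 16, 25]
Output sum: 43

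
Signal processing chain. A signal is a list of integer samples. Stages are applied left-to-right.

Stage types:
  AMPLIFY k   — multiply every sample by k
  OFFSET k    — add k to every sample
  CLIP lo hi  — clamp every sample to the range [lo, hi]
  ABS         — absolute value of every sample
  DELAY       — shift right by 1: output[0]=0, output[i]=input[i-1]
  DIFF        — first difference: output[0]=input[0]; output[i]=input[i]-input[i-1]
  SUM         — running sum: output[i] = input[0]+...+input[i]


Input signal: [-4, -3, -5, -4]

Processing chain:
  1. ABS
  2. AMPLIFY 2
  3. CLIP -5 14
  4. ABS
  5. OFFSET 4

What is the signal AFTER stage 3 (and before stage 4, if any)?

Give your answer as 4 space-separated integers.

Input: [-4, -3, -5, -4]
Stage 1 (ABS): |-4|=4, |-3|=3, |-5|=5, |-4|=4 -> [4, 3, 5, 4]
Stage 2 (AMPLIFY 2): 4*2=8, 3*2=6, 5*2=10, 4*2=8 -> [8, 6, 10, 8]
Stage 3 (CLIP -5 14): clip(8,-5,14)=8, clip(6,-5,14)=6, clip(10,-5,14)=10, clip(8,-5,14)=8 -> [8, 6, 10, 8]

Answer: 8 6 10 8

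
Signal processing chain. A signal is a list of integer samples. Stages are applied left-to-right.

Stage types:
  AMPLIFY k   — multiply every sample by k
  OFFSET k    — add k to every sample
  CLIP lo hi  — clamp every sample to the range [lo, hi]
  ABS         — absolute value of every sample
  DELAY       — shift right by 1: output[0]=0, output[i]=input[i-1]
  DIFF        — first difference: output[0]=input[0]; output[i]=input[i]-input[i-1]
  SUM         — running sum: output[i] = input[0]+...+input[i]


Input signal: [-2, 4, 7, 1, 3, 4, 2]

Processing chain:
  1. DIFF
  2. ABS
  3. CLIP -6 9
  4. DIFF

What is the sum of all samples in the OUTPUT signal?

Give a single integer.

Answer: 2

Derivation:
Input: [-2, 4, 7, 1, 3, 4, 2]
Stage 1 (DIFF): s[0]=-2, 4--2=6, 7-4=3, 1-7=-6, 3-1=2, 4-3=1, 2-4=-2 -> [-2, 6, 3, -6, 2, 1, -2]
Stage 2 (ABS): |-2|=2, |6|=6, |3|=3, |-6|=6, |2|=2, |1|=1, |-2|=2 -> [2, 6, 3, 6, 2, 1, 2]
Stage 3 (CLIP -6 9): clip(2,-6,9)=2, clip(6,-6,9)=6, clip(3,-6,9)=3, clip(6,-6,9)=6, clip(2,-6,9)=2, clip(1,-6,9)=1, clip(2,-6,9)=2 -> [2, 6, 3, 6, 2, 1, 2]
Stage 4 (DIFF): s[0]=2, 6-2=4, 3-6=-3, 6-3=3, 2-6=-4, 1-2=-1, 2-1=1 -> [2, 4, -3, 3, -4, -1, 1]
Output sum: 2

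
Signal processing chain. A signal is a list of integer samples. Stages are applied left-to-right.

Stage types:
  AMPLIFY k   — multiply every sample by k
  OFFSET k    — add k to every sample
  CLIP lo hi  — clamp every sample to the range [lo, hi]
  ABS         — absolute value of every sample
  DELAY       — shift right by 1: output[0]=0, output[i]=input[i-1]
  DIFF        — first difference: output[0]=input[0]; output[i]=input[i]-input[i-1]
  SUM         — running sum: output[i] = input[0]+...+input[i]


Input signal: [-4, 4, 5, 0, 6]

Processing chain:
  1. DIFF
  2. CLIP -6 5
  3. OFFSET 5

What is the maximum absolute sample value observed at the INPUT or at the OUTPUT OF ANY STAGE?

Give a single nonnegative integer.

Answer: 10

Derivation:
Input: [-4, 4, 5, 0, 6] (max |s|=6)
Stage 1 (DIFF): s[0]=-4, 4--4=8, 5-4=1, 0-5=-5, 6-0=6 -> [-4, 8, 1, -5, 6] (max |s|=8)
Stage 2 (CLIP -6 5): clip(-4,-6,5)=-4, clip(8,-6,5)=5, clip(1,-6,5)=1, clip(-5,-6,5)=-5, clip(6,-6,5)=5 -> [-4, 5, 1, -5, 5] (max |s|=5)
Stage 3 (OFFSET 5): -4+5=1, 5+5=10, 1+5=6, -5+5=0, 5+5=10 -> [1, 10, 6, 0, 10] (max |s|=10)
Overall max amplitude: 10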